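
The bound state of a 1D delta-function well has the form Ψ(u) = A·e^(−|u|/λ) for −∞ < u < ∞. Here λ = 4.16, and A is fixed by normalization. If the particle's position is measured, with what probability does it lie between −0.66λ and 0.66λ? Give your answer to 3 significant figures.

|Ψ|² is the probability density, so P = ∫_{−0.66λ}^{0.66λ} |Ψ|² du.
Since A² = 1/(λ), this is the region integral divided by the full normalization integral.
By symmetry take twice the u ≥ 0 contribution in numerator and denominator; the 2's cancel. Let t = u/λ; then A² and the length scale cancel, so P = ∫_{0}^{0.66} e^(-2·t) dt ÷ ∫_{0}^{∞} e^(-2·t) dt.
With ∫ e^(-2·t) dt = -e^(-2·t)/2 + C, the region integral is 1/2 - e^(-33/25)/2 and the full one is 1/2.
Evaluating gives P = 0.7329.

P ≈ 0.733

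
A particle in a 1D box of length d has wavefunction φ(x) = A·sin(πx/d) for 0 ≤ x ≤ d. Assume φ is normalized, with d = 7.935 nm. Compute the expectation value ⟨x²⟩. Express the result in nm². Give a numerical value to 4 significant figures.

⟨x²⟩ = ∫ x^2 |φ|² dx over the full domain.
With ∫₀^d sin²(nπx/d) dx = d/2, evaluating both integrals, ⟨x²⟩ = -d^2/(2·π^2) + d^2/3.
With d = 7.935, ⟨x^2⟩ = 17.798.

⟨x^2⟩ ≈ 17.80 nm^2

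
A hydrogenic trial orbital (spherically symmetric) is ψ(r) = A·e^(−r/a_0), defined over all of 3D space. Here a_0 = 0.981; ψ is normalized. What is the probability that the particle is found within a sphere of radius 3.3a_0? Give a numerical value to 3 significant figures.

P ≈ 0.960

Integrate the radial probability density 4πr²|ψ|² over r ≤ 3.3a_0.
Normalization gives A² = 1/(π·a_0^3).
Let u = r/a_0; then A², 4π and the length scale all cancel, so P = ∫_{0}^{3.3} u^2·e^(-2·u) du ÷ ∫_{0}^{∞} u^2·e^(-2·u) du.
Using ∫ u^2·e^(-2·u) du = -(2·u^2 + 2·u + 1)·e^(-2·u)/4, the numerator is 1/4 - 1469·e^(-33/5)/200 and the denominator is 1/4.
The region integral divided by the full integral gives P = 0.9600.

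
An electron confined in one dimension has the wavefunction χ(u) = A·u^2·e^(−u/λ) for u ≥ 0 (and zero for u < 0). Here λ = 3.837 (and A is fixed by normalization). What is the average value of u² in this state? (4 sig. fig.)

⟨u^2⟩ ≈ 110.4

⟨u²⟩ = ∫ u^2 |χ|² du over the full domain.
With ∫₀^∞ u^6 e^(−αu) du = 6!/α^7, evaluating both integrals, ⟨u²⟩ = 15·λ^2/2.
Putting λ = 3.837 gives 110.42.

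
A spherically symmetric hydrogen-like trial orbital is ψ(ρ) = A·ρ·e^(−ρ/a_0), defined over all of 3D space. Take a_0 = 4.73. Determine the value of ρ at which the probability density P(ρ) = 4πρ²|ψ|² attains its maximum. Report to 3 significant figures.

The maximum of P(ρ) = 4πρ²|ψ|² occurs where its derivative vanishes.
This gives ρ = 2·a_0.
With a_0 = 4.73, the most probable radial distance is 9.460.

ρ ≈ 9.46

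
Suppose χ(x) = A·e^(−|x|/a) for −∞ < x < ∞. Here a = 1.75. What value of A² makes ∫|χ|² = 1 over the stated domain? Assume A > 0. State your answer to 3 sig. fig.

Normalization requires ∫|χ|² dx = 1, integrated from −∞ to ∞.
The integral (without the A² prefactor) comes out to a.
Hence A² = 1/[a].
With a = 1.75: A² = 0.5714 and A = 0.7559.

A^2 ≈ 0.571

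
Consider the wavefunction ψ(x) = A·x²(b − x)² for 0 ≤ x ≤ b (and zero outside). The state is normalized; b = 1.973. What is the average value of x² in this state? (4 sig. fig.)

⟨x^2⟩ ≈ 1.062

By definition ⟨x²⟩ = ∫ x^2 |ψ(x)|² dx.
Since the A² factors cancel between numerator and denominator, ⟨x²⟩ = 3·b^2/11.
With b = 1.973, ⟨x^2⟩ = 1.0617.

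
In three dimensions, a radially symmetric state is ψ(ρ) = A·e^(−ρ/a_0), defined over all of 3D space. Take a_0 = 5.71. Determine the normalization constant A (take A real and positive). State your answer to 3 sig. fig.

A ≈ 0.0413

The normalization condition is ∫|ψ|² 4πρ² dρ = 1 from 0 to ∞.
The angular integral contributes 4π, leaving ∫₀^∞ ρ²|ψ|² dρ.
Recall ∫₀^∞ ρ^m e^(−ρ/β) dρ = m!·β^(m+1), the integral (without the A² prefactor) comes out to π·a_0^3.
With a_0 = 5.71: A² = 0.001710 and A = 0.04135.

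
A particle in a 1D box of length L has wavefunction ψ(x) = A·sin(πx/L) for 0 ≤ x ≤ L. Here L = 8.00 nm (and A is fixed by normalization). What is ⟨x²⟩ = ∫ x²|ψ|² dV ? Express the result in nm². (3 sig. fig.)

The expectation value is the |ψ|²-weighted average of x^2: ∫ x^2|ψ|² dx.
Since the A² factors cancel between numerator and denominator, ⟨x²⟩ = -L^2/(2·π^2) + L^2/3.
Putting L = 8.00 gives 18.09.

⟨x^2⟩ ≈ 18.1 nm^2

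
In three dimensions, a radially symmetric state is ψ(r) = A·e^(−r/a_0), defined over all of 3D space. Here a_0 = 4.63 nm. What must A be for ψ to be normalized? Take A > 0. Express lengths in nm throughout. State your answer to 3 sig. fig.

The normalization condition is ∫|ψ|² 4πr² dr = 1 from 0 to ∞.
(Spherical symmetry: dV = 4πr² dr.)
Recall ∫₀^∞ r^m e^(−r/β) dr = m!·β^(m+1), ∫|ψ|² 4πr² dr = A²·(π·a_0^3).
Setting this equal to 1 gives A² = 1/(π·a_0^3).
Substituting a_0 = 4.63 gives A² = 0.003207, so A = 0.05663.

A ≈ 0.0566 nm^(-3/2)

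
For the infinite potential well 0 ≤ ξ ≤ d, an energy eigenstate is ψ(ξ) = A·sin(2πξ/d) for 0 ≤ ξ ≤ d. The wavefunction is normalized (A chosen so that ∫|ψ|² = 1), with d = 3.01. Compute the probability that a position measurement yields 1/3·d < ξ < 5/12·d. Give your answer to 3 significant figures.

The probability is P = ∫ |ψ|² dξ over [1/3·d, 5/12·d].
The normalization integral ∫|ψ|²dξ over the whole domain equals d/2·A², and A² cancels in the ratio.
Substituting u = ξ/d, A² and the length scale cancel in the ratio: P = ∫_{1/3}^{5/12} sin(2·π·u)^2 du / ∫_{0}^{1} sin(2·π·u)^2 du.
With ∫ sin(2·π·u)^2 du = u/2 - sin(4·π·u)/(8·π) + C, the region integral is 1/24 and the full one is 1/2.
Evaluating gives P = 1/12.

P ≈ 0.0833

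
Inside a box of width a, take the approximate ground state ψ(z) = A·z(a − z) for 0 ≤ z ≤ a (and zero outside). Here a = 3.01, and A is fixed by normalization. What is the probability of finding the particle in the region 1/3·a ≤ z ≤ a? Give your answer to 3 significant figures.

The probability is P = ∫ |ψ|² dz over [1/3·a, a].
Since A² = 1/(a^5/30), this is the region integral divided by the full normalization integral.
Substituting u = z/a, A² and the length scale cancel in the ratio: P = ∫_{1/3}^{1} u^2·(1 - u)^2 du / ∫_{0}^{1} u^2·(1 - u)^2 du.
With ∫ u^2·(1 - u)^2 du = u^3·(6·u^2 - 15·u + 10)/30 + C, the region integral is 32/1215 and the full one is 1/30.
This works out to P = 64/81.

P ≈ 0.790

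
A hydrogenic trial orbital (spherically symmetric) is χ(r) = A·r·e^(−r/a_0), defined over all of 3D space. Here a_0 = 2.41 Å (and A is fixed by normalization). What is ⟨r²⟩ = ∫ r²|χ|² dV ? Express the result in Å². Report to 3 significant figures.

The expectation value is the |χ|²-weighted average of r^2: ∫ r^2|χ|² 4πr² dr.
With ∫₀^∞ r^6 e^(−αr) dr = 6!/α^7, the ratio of the moment integral to the normalization integral gives ⟨r²⟩ = 15·a_0^2/2.
With a_0 = 2.41, ⟨r^2⟩ = 43.56.

⟨r^2⟩ ≈ 43.6 Å^2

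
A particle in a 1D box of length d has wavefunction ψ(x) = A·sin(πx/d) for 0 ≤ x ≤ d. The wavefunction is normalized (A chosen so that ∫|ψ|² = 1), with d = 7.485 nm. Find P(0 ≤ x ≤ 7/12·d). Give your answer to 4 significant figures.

P = ∫_{0}^{7/12·d} |ψ(x)|² dx.
The normalization integral ∫|ψ|²dx over the whole domain equals d/2·A², and A² cancels in the ratio.
Let u = x/d; then A² and the length scale cancel, so P = ∫_{0}^{7/12} sin(π·u)^2 du ÷ ∫_{0}^{1} sin(π·u)^2 du.
Using ∫ sin(π·u)^2 du = u/2 - sin(2·π·u)/(4·π), the numerator is 1/(8·π) + 7/24 and the denominator is 1/2.
The result is P = (3 + 7·π)/(12·π).

P ≈ 0.6629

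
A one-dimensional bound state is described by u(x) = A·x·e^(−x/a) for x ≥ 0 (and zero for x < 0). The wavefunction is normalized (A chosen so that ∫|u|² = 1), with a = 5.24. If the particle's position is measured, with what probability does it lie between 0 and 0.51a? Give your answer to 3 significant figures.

P = ∫_{0}^{0.51a} |u(x)|² dx.
Since A² = 1/(a^3/4), this is the region integral divided by the full normalization integral.
In terms of t = x/a (A² and the length scale cancel between numerator and denominator), P = [∫_{0}^{0.51} t^2·e^(-2·t) dt] / [∫_{0}^{∞} t^2·e^(-2·t) dt].
With ∫ t^2·e^(-2·t) dt = -(2·t^2 + 2·t + 1)·e^(-2·t)/4 + C, the region integral is ≈ 0.021004 and the full one is 1/4.
The result is P = 0.08402.

P ≈ 0.0840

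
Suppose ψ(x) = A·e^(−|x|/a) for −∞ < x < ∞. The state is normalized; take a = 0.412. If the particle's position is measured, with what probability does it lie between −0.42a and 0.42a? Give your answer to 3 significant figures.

P = ∫_{−0.42a}^{0.42a} |ψ(x)|² dx.
Since A² = 1/(a), this is the region integral divided by the full normalization integral.
Both integrals are even about x = 0, so only the x ≥ 0 halves are needed (the factors of 2 cancel). Let u = x/a; then A² and the length scale cancel, so P = ∫_{0}^{0.42} e^(-2·u) du ÷ ∫_{0}^{∞} e^(-2·u) du.
With ∫ e^(-2·u) du = -e^(-2·u)/2 + C, the region integral is 1/2 - e^(-21/25)/2 and the full one is 1/2.
This works out to P = 0.5683.

P ≈ 0.568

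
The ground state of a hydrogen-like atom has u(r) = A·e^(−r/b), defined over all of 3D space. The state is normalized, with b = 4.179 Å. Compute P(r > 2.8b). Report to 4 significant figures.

With dV = 4πr²dr, the probability is ∫|u|² dV over r > 2.8b.
Normalization gives A² = 1/(π·b^3).
In terms of t = r/b (A², 4π and the length scale all cancel between numerator and denominator), P = [∫_{2.8}^{∞} t^2·e^(-2·t) dt] / [∫_{0}^{∞} t^2·e^(-2·t) dt].
An antiderivative of t^2·e^(-2·t) is -(2·t^2 + 2·t + 1)·e^(-2·t)/4; evaluating from 2.8 to ∞ gives 557·e^(-28/5)/100, while the full integral is 1/4.
Taking the ratio yields P = 0.082388.

P ≈ 0.08239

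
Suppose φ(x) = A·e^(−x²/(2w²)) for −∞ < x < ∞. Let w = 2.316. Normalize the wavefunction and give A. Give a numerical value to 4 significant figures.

We need A² ∫|f|² dx = 1, taking the integral from −∞ to ∞.
Carrying out the integral gives A² · √(π)·w.
With w = 2.316: A² = 0.24361 and A = 0.49356.

A ≈ 0.4936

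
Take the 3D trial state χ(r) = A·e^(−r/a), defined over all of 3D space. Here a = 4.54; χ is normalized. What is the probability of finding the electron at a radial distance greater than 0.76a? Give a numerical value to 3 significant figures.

P ≈ 0.804

Integrate the radial probability density 4πr²|χ|² over r > 0.76a.
A² is fixed by ∫₀^∞ 4πr²|χ|² dr = 1, i.e. A² = (π·a^3)^(−1).
In terms of u = r/a (A², 4π and the length scale all cancel between numerator and denominator), P = [∫_{0.76}^{∞} u^2·e^(-2·u) du] / [∫_{0}^{∞} u^2·e^(-2·u) du].
Using ∫ u^2·e^(-2·u) du = -(2·u^2 + 2·u + 1)·e^(-2·u)/4, the numerator is 2297·e^(-38/25)/2500 and the denominator is 1/4.
This evaluates to P = 0.8038.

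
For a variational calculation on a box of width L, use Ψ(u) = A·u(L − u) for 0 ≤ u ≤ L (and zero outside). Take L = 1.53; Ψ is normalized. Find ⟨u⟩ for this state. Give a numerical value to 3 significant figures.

The expectation value is the |Ψ|²-weighted average of u: ∫ u|Ψ|² du.
Expanding the polynomial and integrating term by term, evaluating both integrals, ⟨u⟩ = L/2.
With L = 1.53, ⟨u⟩ = 0.7650.

⟨u⟩ ≈ 0.765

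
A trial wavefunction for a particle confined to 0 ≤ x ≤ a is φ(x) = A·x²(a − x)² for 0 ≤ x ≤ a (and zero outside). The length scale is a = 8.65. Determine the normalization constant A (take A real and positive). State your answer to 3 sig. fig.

Require ∫ |φ|² dx = 1 over the whole domain.
Expanding the polynomial and integrating term by term, carrying out the integral gives A² · a^9/630.
Plugging in a = 8.65 yields A = 0.001524.

A ≈ 0.00152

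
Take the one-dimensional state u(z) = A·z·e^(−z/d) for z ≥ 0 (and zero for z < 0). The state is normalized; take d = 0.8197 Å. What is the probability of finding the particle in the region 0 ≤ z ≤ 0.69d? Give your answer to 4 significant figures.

P ≈ 0.1617

P = ∫_{0}^{0.69d} |u(z)|² dz.
Since A² = 1/(d^3/4), this is the region integral divided by the full normalization integral.
In terms of t = z/d (A² and the length scale cancel between numerator and denominator), P = [∫_{0}^{0.69} t^2·e^(-2·t) dt] / [∫_{0}^{∞} t^2·e^(-2·t) dt].
An antiderivative of t^2·e^(-2·t) is -(2·t^2 + 2·t + 1)·e^(-2·t)/4; evaluating from 0 to 0.69 gives ≈ 0.0404225, while the full integral is 1/4.
Evaluating gives P = 0.16169.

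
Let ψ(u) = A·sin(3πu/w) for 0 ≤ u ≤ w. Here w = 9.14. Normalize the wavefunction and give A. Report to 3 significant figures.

A ≈ 0.468

The normalization condition is ∫|ψ|² du = 1 from 0 to w.
With ∫₀^w sin²(nπu/w) du = w/2, carrying out the integral gives A² · w/2.
Hence A² = 1/[w/2].
With w = 9.14: A² = 0.2188 and A = 0.4678.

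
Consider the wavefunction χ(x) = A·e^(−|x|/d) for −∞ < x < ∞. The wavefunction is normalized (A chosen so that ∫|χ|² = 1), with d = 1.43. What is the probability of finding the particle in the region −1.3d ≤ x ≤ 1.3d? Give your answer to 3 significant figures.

|χ|² is the probability density, so P = ∫_{−1.3d}^{1.3d} |χ|² dx.
With A² fixed by ∫|χ|² = 1, i.e. A² = (d)^(−1), substitute and integrate.
By symmetry take twice the x ≥ 0 contribution in numerator and denominator; the 2's cancel. Let u = x/d; then A² and the length scale cancel, so P = ∫_{0}^{1.3} e^(-2·u) du ÷ ∫_{0}^{∞} e^(-2·u) du.
Using ∫ e^(-2·u) du = -e^(-2·u)/2, the numerator is 1/2 - e^(-13/5)/2 and the denominator is 1/2.
The result is P = 0.9257.

P ≈ 0.926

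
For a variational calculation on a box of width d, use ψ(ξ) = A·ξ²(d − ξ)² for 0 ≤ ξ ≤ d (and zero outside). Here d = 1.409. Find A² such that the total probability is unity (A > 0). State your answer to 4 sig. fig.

Normalization requires ∫|ψ|² dξ = 1, integrated from 0 to d.
The integral (without the A² prefactor) comes out to d^9/630.
Setting this equal to 1 gives A² = 1/(d^9/630).
Plugging in d = 1.409 yields A = 5.3650.

A^2 ≈ 28.78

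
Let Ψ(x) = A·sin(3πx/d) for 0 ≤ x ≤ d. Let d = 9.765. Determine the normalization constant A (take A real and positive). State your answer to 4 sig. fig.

A ≈ 0.4526

Require ∫ |Ψ|² dx = 1 over the whole domain.
Using sin²θ = (1 − cos 2θ)/2, with Ψ = A·sin(3πx/d), the integral evaluates to A²·[d/2].
Setting this equal to 1 gives A² = 1/(d/2).
With d = 9.765: A² = 0.20481 and A = 0.45256.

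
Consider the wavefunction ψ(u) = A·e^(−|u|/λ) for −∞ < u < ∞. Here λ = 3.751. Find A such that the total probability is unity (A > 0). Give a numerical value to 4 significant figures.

A ≈ 0.5163

Normalization requires ∫|ψ|² du = 1, integrated from −∞ to ∞.
Carrying out the integral gives A² · λ.
Setting this equal to 1 gives A² = 1/(λ).
With λ = 3.751: A² = 0.26660 and A = 0.51633.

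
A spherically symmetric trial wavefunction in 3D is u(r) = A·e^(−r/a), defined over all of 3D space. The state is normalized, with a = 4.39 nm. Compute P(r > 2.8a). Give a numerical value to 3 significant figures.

P = ∫ |u|² 4πr² dr over r > 2.8a.
A² is fixed by ∫₀^∞ 4πr²|u|² dr = 1, i.e. A² = (π·a^3)^(−1).
Let t = r/a; then A², 4π and the length scale all cancel, so P = ∫_{2.8}^{∞} t^2·e^(-2·t) dt ÷ ∫_{0}^{∞} t^2·e^(-2·t) dt.
With ∫ t^2·e^(-2·t) dt = -(2·t^2 + 2·t + 1)·e^(-2·t)/4 + C, the region integral is 557·e^(-28/5)/100 and the full one is 1/4.
This evaluates to P = 0.08239.

P ≈ 0.0824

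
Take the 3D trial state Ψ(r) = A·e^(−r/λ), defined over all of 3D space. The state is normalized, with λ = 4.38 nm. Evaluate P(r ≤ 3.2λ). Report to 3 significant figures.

P ≈ 0.954

With dV = 4πr²dr, the probability is ∫|Ψ|² dV over r ≤ 3.2λ.
A² is fixed by ∫₀^∞ 4πr²|Ψ|² dr = 1, i.e. A² = (π·λ^3)^(−1).
In terms of u = r/λ (A², 4π and the length scale all cancel between numerator and denominator), P = [∫_{0}^{3.2} u^2·e^(-2·u) du] / [∫_{0}^{∞} u^2·e^(-2·u) du].
Using ∫ u^2·e^(-2·u) du = -(2·u^2 + 2·u + 1)·e^(-2·u)/4, the numerator is 1/4 - 697·e^(-32/5)/100 and the denominator is 1/4.
The region integral divided by the full integral gives P = 0.9537.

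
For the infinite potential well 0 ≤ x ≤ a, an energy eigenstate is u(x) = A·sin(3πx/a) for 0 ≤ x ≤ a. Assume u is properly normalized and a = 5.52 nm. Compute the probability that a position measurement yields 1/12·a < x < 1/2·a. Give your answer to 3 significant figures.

The probability is P = ∫ |u|² dx over [1/12·a, 1/2·a].
Since A² = 1/(a/2), this is the region integral divided by the full normalization integral.
Let t = x/a; then A² and the length scale cancel, so P = ∫_{1/12}^{1/2} sin(3·π·t)^2 dt ÷ ∫_{0}^{1} sin(3·π·t)^2 dt.
With ∫ sin(3·π·t)^2 dt = t/2 - sin(6·π·t)/(12·π) + C, the region integral is 1/(12·π) + 5/24 and the full one is 1/2.
Taking the ratio, P = (2 + 5·π)/(12·π).

P ≈ 0.470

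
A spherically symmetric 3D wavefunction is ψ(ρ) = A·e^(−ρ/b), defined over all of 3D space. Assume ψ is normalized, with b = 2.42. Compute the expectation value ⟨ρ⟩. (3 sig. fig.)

⟨ρ⟩ = ∫ ρ |ψ|² 4πρ² dρ over the full domain.
Using ∫₀^∞ ρⁿ e^(−αρ) dρ = n!/αⁿ⁺¹, the ratio of the moment integral to the normalization integral gives ⟨ρ⟩ = 3·b/2.
Putting b = 2.42 gives 3.630.

⟨ρ⟩ ≈ 3.63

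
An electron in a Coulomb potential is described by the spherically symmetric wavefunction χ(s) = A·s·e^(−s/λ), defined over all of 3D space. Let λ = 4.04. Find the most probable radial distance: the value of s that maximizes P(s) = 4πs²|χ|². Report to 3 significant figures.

Set d/ds [P(s) = 4πs²|χ|²] = 0 and solve for s > 0.
This gives s = 2·λ.
With λ = 4.04, the most probable radial distance is 8.080.

s ≈ 8.08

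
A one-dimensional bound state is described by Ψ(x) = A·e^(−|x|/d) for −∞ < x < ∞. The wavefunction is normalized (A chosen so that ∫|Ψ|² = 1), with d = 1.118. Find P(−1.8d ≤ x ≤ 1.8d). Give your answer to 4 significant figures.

P ≈ 0.9727

|Ψ|² is the probability density, so P = ∫_{−1.8d}^{1.8d} |Ψ|² dx.
With A² fixed by ∫|Ψ|² = 1, i.e. A² = (d)^(−1), substitute and integrate.
Both integrals are even about x = 0, so only the x ≥ 0 halves are needed (the factors of 2 cancel). Substituting u = x/d, A² and the length scale cancel in the ratio: P = ∫_{0}^{1.8} e^(-2·u) du / ∫_{0}^{∞} e^(-2·u) du.
An antiderivative of e^(-2·u) is -e^(-2·u)/2; evaluating from 0 to 1.8 gives 1/2 - e^(-18/5)/2, while the full integral is 1/2.
Taking the ratio, P = 0.97268.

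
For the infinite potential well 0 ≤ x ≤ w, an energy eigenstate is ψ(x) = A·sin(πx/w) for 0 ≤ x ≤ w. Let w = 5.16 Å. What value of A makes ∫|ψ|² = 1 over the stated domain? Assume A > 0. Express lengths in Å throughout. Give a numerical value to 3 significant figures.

Normalization requires ∫|ψ|² dx = 1, integrated from 0 to w.
Using sin²θ = (1 − cos 2θ)/2, carrying out the integral gives A² · w/2.
Substituting w = 5.16 gives A² = 0.3876, so A = 0.6226.

A ≈ 0.623 Å^(-1/2)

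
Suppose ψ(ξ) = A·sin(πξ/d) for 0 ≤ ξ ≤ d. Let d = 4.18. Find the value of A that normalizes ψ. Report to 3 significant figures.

We need A² ∫|f|² dξ = 1, taking the integral from 0 to d.
Carrying out the integral gives A² · d/2.
Plugging in d = 4.18 yields A = 0.6917.

A ≈ 0.692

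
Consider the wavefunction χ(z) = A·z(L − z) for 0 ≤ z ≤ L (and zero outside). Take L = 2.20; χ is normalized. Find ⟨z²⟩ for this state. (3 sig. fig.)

⟨z^2⟩ ≈ 1.38

⟨z²⟩ = ∫ z^2 |χ|² dz over the full domain.
Expanding the polynomial and integrating term by term, evaluating both integrals, ⟨z²⟩ = 2·L^2/7.
With L = 2.20, ⟨z^2⟩ = 1.383.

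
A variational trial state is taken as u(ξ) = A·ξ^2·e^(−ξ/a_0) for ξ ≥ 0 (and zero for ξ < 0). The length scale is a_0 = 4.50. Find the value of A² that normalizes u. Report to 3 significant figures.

A^2 ≈ 0.000723

We need A² ∫|f|² dξ = 1, taking the integral from 0 to ∞.
∫|u|² dξ = A²·(3·a_0^5/4).
Hence A² = 1/[3·a_0^5/4].
With a_0 = 4.50: A² = 0.0007226 and A = 0.02688.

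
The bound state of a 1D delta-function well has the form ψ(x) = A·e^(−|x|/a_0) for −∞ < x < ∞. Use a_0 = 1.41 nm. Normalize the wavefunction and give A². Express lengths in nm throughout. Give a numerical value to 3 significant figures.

A^2 ≈ 0.709 nm^(-1)

Require ∫ |ψ|² dx = 1 over the whole domain.
Recall ∫₀^∞ x^m e^(−x/β) dx = m!·β^(m+1), ∫|ψ|² dx = A²·(a_0).
Setting this equal to 1 gives A² = 1/(a_0).
Plugging in a_0 = 1.41 yields A = 0.8422.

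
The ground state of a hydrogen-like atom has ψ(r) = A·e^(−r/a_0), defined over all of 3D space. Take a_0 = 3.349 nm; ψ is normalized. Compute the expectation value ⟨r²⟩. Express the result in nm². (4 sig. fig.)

⟨r^2⟩ ≈ 33.65 nm^2

By definition ⟨r²⟩ = ∫ r^2 |ψ(r)|² 4πr² dr.
The ratio of the moment integral to the normalization integral gives ⟨r²⟩ = 3·a_0^2.
With a_0 = 3.349, ⟨r^2⟩ = 33.647.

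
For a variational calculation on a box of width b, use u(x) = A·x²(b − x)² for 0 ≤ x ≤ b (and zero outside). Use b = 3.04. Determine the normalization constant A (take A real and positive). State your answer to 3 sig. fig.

A ≈ 0.169

We need A² ∫|f|² dx = 1, taking the integral from 0 to b.
Expanding the polynomial and integrating term by term, ∫|u|² dx = A²·(b^9/630).
So A² = (b^9/630)^(−1).
With b = 3.04: A² = 0.02841 and A = 0.1686.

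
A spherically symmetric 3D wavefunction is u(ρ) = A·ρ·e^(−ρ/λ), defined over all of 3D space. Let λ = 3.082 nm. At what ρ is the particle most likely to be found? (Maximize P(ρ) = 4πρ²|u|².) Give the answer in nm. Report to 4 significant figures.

Differentiate P(ρ) = 4πρ²|u|² with respect to ρ and set to zero.
This gives ρ = 2·λ.
With λ = 3.082, the most probable radial distance is 6.1640 nm.

ρ ≈ 6.164 nm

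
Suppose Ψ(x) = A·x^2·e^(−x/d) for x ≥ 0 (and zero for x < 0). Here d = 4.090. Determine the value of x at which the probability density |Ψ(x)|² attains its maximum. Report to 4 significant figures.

x ≈ 8.180

Differentiate |Ψ(x)|² with respect to x and set to zero.
This gives x = 2·d.
With d = 4.090, the most probable position is 8.1800.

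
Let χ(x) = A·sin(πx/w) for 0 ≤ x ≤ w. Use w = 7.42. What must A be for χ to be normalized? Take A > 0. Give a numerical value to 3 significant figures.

A ≈ 0.519

The normalization condition is ∫|χ|² dx = 1 from 0 to w.
The integral (without the A² prefactor) comes out to w/2.
Plugging in w = 7.42 yields A = 0.5192.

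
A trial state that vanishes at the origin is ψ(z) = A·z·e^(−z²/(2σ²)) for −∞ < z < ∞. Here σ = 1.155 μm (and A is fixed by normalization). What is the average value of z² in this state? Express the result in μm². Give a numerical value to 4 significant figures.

⟨z^2⟩ ≈ 2.001 μm^2

By definition ⟨z²⟩ = ∫ z^2 |ψ(z)|² dz.
Differentiating ∫e^(−αz²) dz = √(π/α) under α to get the higher moments, evaluating both integrals, ⟨z²⟩ = 3·σ^2/2.
Putting σ = 1.155 gives 2.0010.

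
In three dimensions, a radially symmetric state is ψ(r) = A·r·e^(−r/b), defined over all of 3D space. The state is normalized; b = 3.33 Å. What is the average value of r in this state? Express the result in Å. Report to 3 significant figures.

⟨r⟩ = ∫ r |ψ|² 4πr² dr over the full domain.
Evaluating both integrals, ⟨r⟩ = 5·b/2.
Putting b = 3.33 gives 8.325.

⟨r⟩ ≈ 8.33 Å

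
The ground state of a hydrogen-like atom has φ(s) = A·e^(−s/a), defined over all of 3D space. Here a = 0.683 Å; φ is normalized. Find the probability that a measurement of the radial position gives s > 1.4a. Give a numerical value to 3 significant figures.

P ≈ 0.469

Integrate the radial probability density 4πs²|φ|² over s > 1.4a.
The full normalization integral is A²·[π·a^3] = 1, fixing A².
In terms of u = s/a (A², 4π and the length scale all cancel between numerator and denominator), P = [∫_{1.4}^{∞} u^2·e^(-2·u) du] / [∫_{0}^{∞} u^2·e^(-2·u) du].
With ∫ u^2·e^(-2·u) du = -(2·u^2 + 2·u + 1)·e^(-2·u)/4 + C, the region integral is 193·e^(-14/5)/100 and the full one is 1/4.
Taking the ratio yields P = 0.4695.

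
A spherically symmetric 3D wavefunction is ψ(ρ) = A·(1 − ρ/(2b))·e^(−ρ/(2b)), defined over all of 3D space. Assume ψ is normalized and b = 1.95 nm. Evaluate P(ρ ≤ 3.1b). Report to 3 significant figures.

Integrate the radial probability density 4πρ²|ψ|² over ρ ≤ 3.1b.
A² is fixed by ∫₀^∞ 4πρ²|ψ|² dρ = 1, i.e. A² = (8·π·b^3)^(−1).
In terms of u = ρ/b (A², 4π and the length scale all cancel between numerator and denominator), P = [∫_{0}^{3.1} u^2·(1 - u/2)^2·e^(-u) du] / [∫_{0}^{∞} u^2·(1 - u/2)^2·e^(-u) du].
An antiderivative of u^2·(1 - u/2)^2·e^(-u) is -(u^4/4 + u^2 + 2·u + 2)·e^(-u); evaluating from 0 to 3.1 gives ≈ 0.15758, while the full integral is 2.
The region integral divided by the full integral gives P = 0.07879.

P ≈ 0.0788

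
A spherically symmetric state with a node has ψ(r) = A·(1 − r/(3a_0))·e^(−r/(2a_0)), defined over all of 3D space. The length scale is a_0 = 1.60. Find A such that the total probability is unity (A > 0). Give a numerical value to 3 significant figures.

A ≈ 0.171

The normalization condition is ∫|ψ|² 4πr² dr = 1 from 0 to ∞.
In 3D with spherical symmetry the volume element is 4πr² dr.
Recall ∫₀^∞ r^m e^(−r/β) dr = m!·β^(m+1), with ψ = A·(1 − r/(3a_0))·e^(−r/(2a_0)), the integral evaluates to A²·[8·π·a_0^3/3].
Substituting a_0 = 1.60 gives A² = 0.02914, so A = 0.1707.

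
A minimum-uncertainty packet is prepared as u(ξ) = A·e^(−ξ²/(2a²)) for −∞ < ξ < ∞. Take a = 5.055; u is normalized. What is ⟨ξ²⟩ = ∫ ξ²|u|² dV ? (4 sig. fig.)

By definition ⟨ξ²⟩ = ∫ ξ^2 |u(ξ)|² dξ.
With ∫_{−∞}^{∞} ξ^(2m) e^(−αξ²) dξ = (2m−1)!!·√π / (2^m α^(m+1/2)), since the A² factors cancel between numerator and denominator, ⟨ξ²⟩ = a^2/2.
Putting a = 5.055 gives 12.777.

⟨ξ^2⟩ ≈ 12.78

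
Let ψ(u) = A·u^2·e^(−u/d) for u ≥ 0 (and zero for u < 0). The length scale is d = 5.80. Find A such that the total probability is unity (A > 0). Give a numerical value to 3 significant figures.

A ≈ 0.0143

We need A² ∫|f|² du = 1, taking the integral from 0 to ∞.
Using ∫₀^∞ uⁿ e^(−αu) du = n!/αⁿ⁺¹, carrying out the integral gives A² · 3·d^5/4.
So A² = (3·d^5/4)^(−1).
With d = 5.80: A² = 0.0002031 and A = 0.01425.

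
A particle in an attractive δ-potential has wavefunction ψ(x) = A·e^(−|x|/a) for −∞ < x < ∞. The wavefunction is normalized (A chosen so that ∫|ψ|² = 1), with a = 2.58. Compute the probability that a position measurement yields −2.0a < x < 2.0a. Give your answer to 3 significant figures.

P ≈ 0.982

|ψ|² is the probability density, so P = ∫_{−2.0a}^{2.0a} |ψ|² dx.
Since A² = 1/(a), this is the region integral divided by the full normalization integral.
Both integrals are even about x = 0, so only the x ≥ 0 halves are needed (the factors of 2 cancel). Let u = x/a; then A² and the length scale cancel, so P = ∫_{0}^{2.0} e^(-2·u) du ÷ ∫_{0}^{∞} e^(-2·u) du.
An antiderivative of e^(-2·u) is -e^(-2·u)/2; evaluating from 0 to 2.0 gives 1/2 - e^(-4)/2, while the full integral is 1/2.
This works out to P = 0.9817.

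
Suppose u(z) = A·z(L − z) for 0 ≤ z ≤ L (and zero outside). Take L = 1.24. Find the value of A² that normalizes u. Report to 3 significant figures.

Require ∫ |u|² dz = 1 over the whole domain.
Expanding the polynomial and integrating term by term, ∫|u|² dz = A²·(L^5/30).
Setting this equal to 1 gives A² = 1/(L^5/30).
Plugging in L = 1.24 yields A = 3.199.

A^2 ≈ 10.2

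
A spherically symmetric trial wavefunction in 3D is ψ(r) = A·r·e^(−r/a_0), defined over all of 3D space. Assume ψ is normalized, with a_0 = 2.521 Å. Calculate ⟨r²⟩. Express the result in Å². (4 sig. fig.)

The expectation value is the |ψ|²-weighted average of r^2: ∫ r^2|ψ|² 4πr² dr.
Using ∫₀^∞ rⁿ e^(−αr) dr = n!/αⁿ⁺¹, since the A² factors cancel between numerator and denominator, ⟨r²⟩ = 15·a_0^2/2.
With a_0 = 2.521, ⟨r^2⟩ = 47.666.

⟨r^2⟩ ≈ 47.67 Å^2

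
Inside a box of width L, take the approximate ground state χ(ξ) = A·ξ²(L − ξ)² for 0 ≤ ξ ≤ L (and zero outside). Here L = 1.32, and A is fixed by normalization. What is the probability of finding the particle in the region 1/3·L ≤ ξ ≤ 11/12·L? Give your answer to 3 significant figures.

P ≈ 0.855

The probability is P = ∫ |χ|² dξ over [1/3·L, 11/12·L].
The normalization integral ∫|χ|²dξ over the whole domain equals L^9/630·A², and A² cancels in the ratio.
In terms of u = ξ/L (A² and the length scale cancel between numerator and denominator), P = [∫_{1/3}^{11/12} u^4·(1 - u)^4 du] / [∫_{0}^{1} u^4·(1 - u)^4 du].
An antiderivative of u^4·(1 - u)^4 is u^5·(70·u^4 - 315·u^3 + 540·u^2 - 420·u + 126)/630; evaluating from 1/3 to 11/12 gives ≈ 0.0013568, while the full integral is 1/630.
Evaluating gives P = 0.8548.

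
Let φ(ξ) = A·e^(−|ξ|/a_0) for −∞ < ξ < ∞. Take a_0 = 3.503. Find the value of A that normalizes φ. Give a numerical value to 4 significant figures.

The normalization condition is ∫|φ|² dξ = 1 from −∞ to ∞.
With φ = A·e^(−|ξ|/a_0), the integral evaluates to A²·[a_0].
Setting this equal to 1 gives A² = 1/(a_0).
With a_0 = 3.503: A² = 0.28547 and A = 0.53429.

A ≈ 0.5343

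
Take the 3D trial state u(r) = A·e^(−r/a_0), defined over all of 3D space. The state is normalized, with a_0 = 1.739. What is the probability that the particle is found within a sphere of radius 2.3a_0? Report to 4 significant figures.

P ≈ 0.8374

P = ∫ |u|² 4πr² dr over r ≤ 2.3a_0.
Normalization gives A² = 1/(π·a_0^3).
Let t = r/a_0; then A², 4π and the length scale all cancel, so P = ∫_{0}^{2.3} t^2·e^(-2·t) dt ÷ ∫_{0}^{∞} t^2·e^(-2·t) dt.
Using ∫ t^2·e^(-2·t) dt = -(2·t^2 + 2·t + 1)·e^(-2·t)/4, the numerator is 1/4 - 809·e^(-23/5)/200 and the denominator is 1/4.
The region integral divided by the full integral gives P = 0.83736.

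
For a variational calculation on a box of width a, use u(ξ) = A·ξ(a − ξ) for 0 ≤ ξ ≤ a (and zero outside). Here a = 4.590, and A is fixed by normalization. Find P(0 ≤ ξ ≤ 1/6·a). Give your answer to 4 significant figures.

P ≈ 0.03549

P = ∫_{0}^{1/6·a} |u(ξ)|² dξ.
With A² fixed by ∫|u|² = 1, i.e. A² = (a^5/30)^(−1), substitute and integrate.
Let t = ξ/a; then A² and the length scale cancel, so P = ∫_{0}^{1/6} t^2·(1 - t)^2 dt ÷ ∫_{0}^{1} t^2·(1 - t)^2 dt.
Using ∫ t^2·(1 - t)^2 dt = t^3·(6·t^2 - 15·t + 10)/30, the numerator is ≈ 0.00118313 and the denominator is 1/30.
Evaluating gives P = 23/648.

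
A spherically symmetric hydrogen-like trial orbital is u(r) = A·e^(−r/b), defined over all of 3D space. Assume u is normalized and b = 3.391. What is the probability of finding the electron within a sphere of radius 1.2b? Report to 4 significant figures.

P ≈ 0.4303

With dV = 4πr²dr, the probability is ∫|u|² dV over r ≤ 1.2b.
A² is fixed by ∫₀^∞ 4πr²|u|² dr = 1, i.e. A² = (π·b^3)^(−1).
Substituting t = r/b, A², 4π and the length scale all cancel in the ratio: P = ∫_{0}^{1.2} t^2·e^(-2·t) dt / ∫_{0}^{∞} t^2·e^(-2·t) dt.
Using ∫ t^2·e^(-2·t) dt = -(2·t^2 + 2·t + 1)·e^(-2·t)/4, the numerator is 1/4 - 157·e^(-12/5)/100 and the denominator is 1/4.
This evaluates to P = 0.43029.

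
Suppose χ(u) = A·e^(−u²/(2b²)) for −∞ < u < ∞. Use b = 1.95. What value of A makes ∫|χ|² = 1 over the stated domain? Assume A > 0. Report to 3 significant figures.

The normalization condition is ∫|χ|² du = 1 from −∞ to ∞.
Differentiating ∫e^(−αu²) du = √(π/α) under α to get the higher moments, carrying out the integral gives A² · √(π)·b.
Substituting b = 1.95 gives A² = 0.2893, so A = 0.5379.

A ≈ 0.538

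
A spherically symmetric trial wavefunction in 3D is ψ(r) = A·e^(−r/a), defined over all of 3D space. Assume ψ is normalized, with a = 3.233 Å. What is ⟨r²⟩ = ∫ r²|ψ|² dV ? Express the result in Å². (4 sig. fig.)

⟨r^2⟩ ≈ 31.36 Å^2

By definition ⟨r²⟩ = ∫ r^2 |ψ(r)|² 4πr² dr.
The ratio of the moment integral to the normalization integral gives ⟨r²⟩ = 3·a^2.
Putting a = 3.233 gives 31.357.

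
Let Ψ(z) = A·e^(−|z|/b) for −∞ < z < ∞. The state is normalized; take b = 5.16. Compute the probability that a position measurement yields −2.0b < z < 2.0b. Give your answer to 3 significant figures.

P = ∫_{−2.0b}^{2.0b} |Ψ(z)|² dz.
The normalization integral ∫|Ψ|²dz over the whole domain equals b·A², and A² cancels in the ratio.
Both integrals are even about z = 0, so only the z ≥ 0 halves are needed (the factors of 2 cancel). In terms of u = z/b (A² and the length scale cancel between numerator and denominator), P = [∫_{0}^{2.0} e^(-2·u) du] / [∫_{0}^{∞} e^(-2·u) du].
An antiderivative of e^(-2·u) is -e^(-2·u)/2; evaluating from 0 to 2.0 gives 1/2 - e^(-4)/2, while the full integral is 1/2.
Evaluating gives P = 0.9817.

P ≈ 0.982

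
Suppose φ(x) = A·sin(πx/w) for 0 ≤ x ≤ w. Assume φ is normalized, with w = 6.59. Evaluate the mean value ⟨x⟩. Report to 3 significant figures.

By definition ⟨x⟩ = ∫ x |φ(x)|² dx.
The ratio of the moment integral to the normalization integral gives ⟨x⟩ = w/2.
Putting w = 6.59 gives 3.295.

⟨x⟩ ≈ 3.30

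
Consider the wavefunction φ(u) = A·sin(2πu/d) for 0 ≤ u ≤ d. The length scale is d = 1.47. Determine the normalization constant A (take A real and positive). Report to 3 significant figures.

A ≈ 1.17

Require ∫ |φ|² du = 1 over the whole domain.
Using sin²θ = (1 − cos 2θ)/2, carrying out the integral gives A² · d/2.
Plugging in d = 1.47 yields A = 1.166.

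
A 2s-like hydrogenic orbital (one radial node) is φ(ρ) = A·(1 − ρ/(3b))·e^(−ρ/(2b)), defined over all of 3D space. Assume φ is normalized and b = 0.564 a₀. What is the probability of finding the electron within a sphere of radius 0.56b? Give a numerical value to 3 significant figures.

P ≈ 0.0434

Integrate the radial probability density 4πρ²|φ|² over ρ ≤ 0.56b.
Normalization gives A² = 1/(8·π·b^3/3).
Let u = ρ/b; then A², 4π and the length scale all cancel, so P = ∫_{0}^{0.56} u^2·(1 - u/3)^2·e^(-u) du ÷ ∫_{0}^{∞} u^2·(1 - u/3)^2·e^(-u) du.
Using ∫ u^2·(1 - u/3)^2·e^(-u) du = (-u^4 + 2·u^3 - 3·u^2 - 6·u - 6)·e^(-u)/9, the numerator is ≈ 0.028949 and the denominator is 2/3.
Taking the ratio yields P = 0.04342.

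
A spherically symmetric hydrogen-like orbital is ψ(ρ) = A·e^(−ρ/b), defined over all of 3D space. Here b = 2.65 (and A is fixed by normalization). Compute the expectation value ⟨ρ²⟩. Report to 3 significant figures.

The expectation value is the |ψ|²-weighted average of ρ^2: ∫ ρ^2|ψ|² 4πρ² dρ.
The ratio of the moment integral to the normalization integral gives ⟨ρ²⟩ = 3·b^2.
Putting b = 2.65 gives 21.07.

⟨ρ^2⟩ ≈ 21.1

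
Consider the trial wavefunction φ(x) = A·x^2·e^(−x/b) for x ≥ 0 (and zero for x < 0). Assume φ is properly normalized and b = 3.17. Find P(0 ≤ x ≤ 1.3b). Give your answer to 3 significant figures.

P ≈ 0.123

The probability is P = ∫ |φ|² dx over [0, 1.3b].
With A² fixed by ∫|φ|² = 1, i.e. A² = (3·b^5/4)^(−1), substitute and integrate.
Let u = x/b; then A² and the length scale cancel, so P = ∫_{0}^{1.3} u^4·e^(-2·u) du ÷ ∫_{0}^{∞} u^4·e^(-2·u) du.
Using ∫ u^4·e^(-2·u) du = -(u^4/2 + u^3 + 3·u^2/2 + 3·u/2 + 3/4)·e^(-2·u), the numerator is ≈ 0.091932 and the denominator is 3/4.
The result is P = 0.1226.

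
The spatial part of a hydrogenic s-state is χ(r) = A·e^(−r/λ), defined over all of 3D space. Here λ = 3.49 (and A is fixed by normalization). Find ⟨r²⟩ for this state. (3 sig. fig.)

By definition ⟨r²⟩ = ∫ r^2 |χ(r)|² 4πr² dr.
Recall ∫₀^∞ r^m e^(−r/β) dr = m!·β^(m+1), evaluating both integrals, ⟨r²⟩ = 3·λ^2.
With λ = 3.49, ⟨r^2⟩ = 36.54.

⟨r^2⟩ ≈ 36.5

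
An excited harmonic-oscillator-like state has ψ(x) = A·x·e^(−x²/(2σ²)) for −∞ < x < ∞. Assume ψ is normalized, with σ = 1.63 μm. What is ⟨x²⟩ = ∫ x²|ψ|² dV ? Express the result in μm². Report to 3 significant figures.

The expectation value is the |ψ|²-weighted average of x^2: ∫ x^2|ψ|² dx.
The ratio of the moment integral to the normalization integral gives ⟨x²⟩ = 3·σ^2/2.
With σ = 1.63, ⟨x^2⟩ = 3.985.

⟨x^2⟩ ≈ 3.99 μm^2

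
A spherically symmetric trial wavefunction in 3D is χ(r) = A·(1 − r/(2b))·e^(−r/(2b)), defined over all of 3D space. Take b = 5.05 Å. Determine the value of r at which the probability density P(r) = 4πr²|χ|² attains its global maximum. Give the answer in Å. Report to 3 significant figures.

r ≈ 26.4 Å

The maximum of P(r) = 4πr²|χ|² occurs where its derivative vanishes.
This gives r = b·(√(5) + 3).
With b = 5.05, the most probable radial distance is 26.44 Å.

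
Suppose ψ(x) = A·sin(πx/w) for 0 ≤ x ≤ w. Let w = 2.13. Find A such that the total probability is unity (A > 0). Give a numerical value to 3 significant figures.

Require ∫ |ψ|² dx = 1 over the whole domain.
Carrying out the integral gives A² · w/2.
Plugging in w = 2.13 yields A = 0.9690.

A ≈ 0.969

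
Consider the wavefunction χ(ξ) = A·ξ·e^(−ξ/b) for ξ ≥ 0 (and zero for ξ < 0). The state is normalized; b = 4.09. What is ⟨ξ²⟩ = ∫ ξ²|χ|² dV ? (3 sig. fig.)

⟨ξ^2⟩ ≈ 50.2

By definition ⟨ξ²⟩ = ∫ ξ^2 |χ(ξ)|² dξ.
Using ∫₀^∞ ξⁿ e^(−αξ) dξ = n!/αⁿ⁺¹, the ratio of the moment integral to the normalization integral gives ⟨ξ²⟩ = 3·b^2.
With b = 4.09, ⟨ξ^2⟩ = 50.18.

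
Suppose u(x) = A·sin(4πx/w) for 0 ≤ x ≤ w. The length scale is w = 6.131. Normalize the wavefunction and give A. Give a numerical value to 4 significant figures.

We need A² ∫|f|² dx = 1, taking the integral from 0 to w.
∫|u|² dx = A²·(w/2).
With w = 6.131: A² = 0.32621 and A = 0.57115.

A ≈ 0.5711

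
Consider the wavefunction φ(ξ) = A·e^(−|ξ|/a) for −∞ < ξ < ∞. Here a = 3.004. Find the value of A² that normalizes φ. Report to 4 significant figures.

Normalization requires ∫|φ|² dξ = 1, integrated from −∞ to ∞.
With ∫₀^∞ ξ^0 e^(−αξ) dξ = 0!/α^1, ∫|φ|² dξ = A²·(a).
Setting this equal to 1 gives A² = 1/(a).
Substituting a = 3.004 gives A² = 0.33289, so A = 0.57697.

A^2 ≈ 0.3329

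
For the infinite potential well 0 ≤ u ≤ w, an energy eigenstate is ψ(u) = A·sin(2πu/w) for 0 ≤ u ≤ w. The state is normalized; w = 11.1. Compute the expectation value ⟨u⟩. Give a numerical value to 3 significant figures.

The expectation value is the |ψ|²-weighted average of u: ∫ u|ψ|² du.
With ∫₀^w sin²(nπu/w) du = w/2, the ratio of the moment integral to the normalization integral gives ⟨u⟩ = w/2.
With w = 11.1, ⟨u⟩ = 5.550.

⟨u⟩ ≈ 5.55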